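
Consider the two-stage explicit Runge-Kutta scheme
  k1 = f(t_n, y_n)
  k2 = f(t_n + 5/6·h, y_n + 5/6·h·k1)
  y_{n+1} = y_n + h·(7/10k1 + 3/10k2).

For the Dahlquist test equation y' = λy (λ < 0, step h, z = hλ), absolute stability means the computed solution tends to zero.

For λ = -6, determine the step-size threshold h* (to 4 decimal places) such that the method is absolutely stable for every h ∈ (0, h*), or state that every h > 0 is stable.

(-4.0000,0); λ=-6 ⇒ h* = (4)/6 = 0.6667.

Test eqn y'=λy, z=hλ:
  k1=λy_n ⇒ h·k1=z·y_n;  k2=λ(1+5/6z)y_n ⇒ h·k2=z(1+5/6z)y_n
  y_{n+1}/y_n = 1 + 7/10z + 3/10z(1+5/6z) = 1 + z + 1/4z²
  Hence R(z) = 1 + z + 1/4z².

Find x<0 with |R(x)|<1.
x=-0.32: |R|=0.7056
R=1: x+1/4x²=0 ⇒ x=−4=-4.0000; min R=1−1/(4·1/4)=0.0000>−1
Confirm numerically:
  x=-3.430: |R|=0.51123 <1
  x=-2.644: |R|=0.10368 <1
  x=-2.196: |R|=0.00960 <1
  x=-1.765: |R|=0.01381 <1
  x=-4.369: |R|=1.40304 >1
  x=-4.099: |R|=1.10145 >1
Interval (-4.0000, 0).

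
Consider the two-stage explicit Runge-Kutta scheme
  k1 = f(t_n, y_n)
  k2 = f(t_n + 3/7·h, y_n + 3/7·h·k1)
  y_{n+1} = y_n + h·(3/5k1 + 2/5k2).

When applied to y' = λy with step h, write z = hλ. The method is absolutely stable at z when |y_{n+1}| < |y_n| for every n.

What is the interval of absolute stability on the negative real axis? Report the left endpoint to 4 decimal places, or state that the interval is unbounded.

(-5.8333, 0).

Set f=λy, z=hλ:
  k1=λy_n ⇒ h·k1=z·y_n;  k2=λ(1+3/7z)y_n ⇒ h·k2=z(1+3/7z)y_n
  y_{n+1}/y_n = 1 + 3/5z + 2/5z(1+3/7z) = 1 + z + 6/35z²
  ⇒ R(z) = 1 + z + 6/35z².

Find x<0 with |R(x)|<1.
x=-0.49: |R|=0.5512
R=1: x+6/35x²=0 ⇒ x=−35/6=-5.8333; min R=1−1/(4·6/35)=-0.4583>−1
Confirm numerically:
  x=-4.912: |R|=0.22418 <1
  x=-4.317: |R|=0.12217 <1
  x=-3.911: |R|=0.28884 <1
  x=-3.076: |R|=0.45398 <1
  x=-6.185: |R|=1.37287 >1
  x=-5.922: |R|=1.09001 >1
Stable set (-5.8333, 0).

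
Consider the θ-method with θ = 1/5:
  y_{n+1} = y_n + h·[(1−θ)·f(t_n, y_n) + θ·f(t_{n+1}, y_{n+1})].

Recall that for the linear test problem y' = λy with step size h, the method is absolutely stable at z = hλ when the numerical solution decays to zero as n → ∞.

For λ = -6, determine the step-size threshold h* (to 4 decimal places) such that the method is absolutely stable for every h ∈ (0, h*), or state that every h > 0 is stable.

(-3.3333,0); λ=-6 ⇒ h* = (10/3)/6 = 0.5556.

Test eqn y'=λy, z=hλ:
  y_{n+1} = y_n + z·[4/5·y_n + 1/5·y_{n+1}] ⇒ (1 − 1/5z)y_{n+1} = (1 + 4/5z)y_n
  ⇒ R(z) = (1 + 4/5z)/(1 − 1/5z).

Need |R(x)|<1, x<0.
x=-0.9: |R|=0.2373
R=−1: 1+4/5x = −1+1/5x ⇒ -3/5x=2 ⇒ x=2/(-3/5)=-3.3333
Confirm numerically:
  x=-3.191: |R|=0.94787 <1
  x=-2.296: |R|=0.57346 <1
  x=-2.104: |R|=0.48086 <1
  x=-1.511: |R|=0.16034 <1
  x=-3.902: |R|=1.19164 >1
  x=-3.854: |R|=1.17642 >1
  x=-3.729: |R|=1.13598 >1
Stable set (-3.3333, 0).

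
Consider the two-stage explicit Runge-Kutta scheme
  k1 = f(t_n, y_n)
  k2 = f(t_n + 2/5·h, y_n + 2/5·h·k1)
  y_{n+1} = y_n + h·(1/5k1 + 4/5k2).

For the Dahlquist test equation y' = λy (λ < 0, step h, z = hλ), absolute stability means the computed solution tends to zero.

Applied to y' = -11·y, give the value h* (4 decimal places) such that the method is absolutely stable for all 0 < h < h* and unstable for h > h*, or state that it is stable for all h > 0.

Test eqn y'=λy, z=hλ:
  k1=λy_n ⇒ h·k1=z·y_n;  k2=λ(1+2/5z)y_n ⇒ h·k2=z(1+2/5z)y_n
  y_{n+1}/y_n = 1 + 1/5z + 4/5z(1+2/5z) = 1 + z + 8/25z²
  Hence R(z) = 1 + z + 8/25z².

Boundary: |R(x)|=1, x<0.
x=-1.18: |R|=0.2656
R=1: x+8/25x²=0 ⇒ x=−25/8=-3.1250; min R=1−1/(4·8/25)=0.2188>−1
Confirm numerically:
  x=-2.796: |R|=0.70564 <1
  x=-1.892: |R|=0.25349 <1
  x=-1.818: |R|=0.23964 <1
  x=-3.660: |R|=1.62659 >1
  x=-3.340: |R|=1.22979 >1
Interval (-3.1250, 0).

(-3.1250,0); λ=-11 ⇒ h* = (25/8)/11 = 0.2841.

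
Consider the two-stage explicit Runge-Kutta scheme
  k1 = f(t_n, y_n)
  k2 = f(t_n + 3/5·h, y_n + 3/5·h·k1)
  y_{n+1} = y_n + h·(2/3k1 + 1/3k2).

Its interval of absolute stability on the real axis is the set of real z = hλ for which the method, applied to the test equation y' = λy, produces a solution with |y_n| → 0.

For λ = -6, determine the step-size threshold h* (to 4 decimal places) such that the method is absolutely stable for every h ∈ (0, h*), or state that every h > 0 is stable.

(-5.0000,0); λ=-6 ⇒ h* = (5)/6 = 0.8333.

With y'=λy (z=hλ):
  k1=λy_n ⇒ h·k1=z·y_n;  k2=λ(1+3/5z)y_n ⇒ h·k2=z(1+3/5z)y_n
  y_{n+1}/y_n = 1 + 2/3z + 1/3z(1+3/5z) = 1 + z + 1/5z²
  ⇒ R(z) = 1 + z + 1/5z².

Solve |R(x)|<1 on ℝ⁻.
x=-1.1: |R|=0.1420
R=1: x+1/5x²=0 ⇒ x=−5=-5.0000; min R=1−1/(4·1/5)=-0.2500>−1
Confirm numerically:
  x=-4.195: |R|=0.32461 <1
  x=-3.846: |R|=0.11234 <1
  x=-2.805: |R|=0.23140 <1
  x=-5.419: |R|=1.45411 >1
  x=-5.262: |R|=1.27573 >1
  x=-5.176: |R|=1.18220 >1
Stable set (-5.0000, 0).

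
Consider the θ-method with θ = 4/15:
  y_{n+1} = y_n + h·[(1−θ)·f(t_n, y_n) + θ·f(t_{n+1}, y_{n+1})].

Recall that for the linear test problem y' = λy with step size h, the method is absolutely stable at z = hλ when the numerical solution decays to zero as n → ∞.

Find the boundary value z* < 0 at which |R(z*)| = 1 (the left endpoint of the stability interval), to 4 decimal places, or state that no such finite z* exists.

With y'=λy (z=hλ):
  y_{n+1} = y_n + z·[11/15·y_n + 4/15·y_{n+1}] ⇒ (1 − 4/15z)y_{n+1} = (1 + 11/15z)y_n
  Hence R(z) = (1 + 11/15z)/(1 − 4/15z).

Find x<0 with |R(x)|<1.
x=-1.45: |R|=0.0457
R=−1: 1+11/15x = −1+4/15x ⇒ -7/15x=2 ⇒ x=2/(-7/15)=-4.2857
Confirm numerically:
  x=-4.227: |R|=0.98712 <1
  x=-3.082: |R|=0.69167 <1
  x=-2.271: |R|=0.41442 <1
  x=-4.717: |R|=1.08914 >1
  x=-4.653: |R|=1.07649 >1
Interval (-4.2857, 0).

left endpoint -4.2857.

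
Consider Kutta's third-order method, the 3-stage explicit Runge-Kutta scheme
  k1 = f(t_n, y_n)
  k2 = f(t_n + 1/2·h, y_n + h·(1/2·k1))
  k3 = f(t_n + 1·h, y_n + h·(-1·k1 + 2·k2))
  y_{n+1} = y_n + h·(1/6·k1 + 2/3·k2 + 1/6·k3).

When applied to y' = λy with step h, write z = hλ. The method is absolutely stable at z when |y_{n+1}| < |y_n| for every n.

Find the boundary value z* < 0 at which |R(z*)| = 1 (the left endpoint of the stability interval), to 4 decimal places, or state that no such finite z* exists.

z* = -2.5127.

Test eqn y'=λy, z=hλ:
  order 3, 3-stage ⇒ R(z)=1+z+z^2/2+z^3/6
  (e.g. R(-1.29)=0.18427, |R|=0.18427)

Need |R(x)|<1, x<0.
x=-1.29: |R|=0.1843
|R(-2.62)|=1.1853 |R(-2.48)|=0.9470 |R(-2)|=0.3333
Bisect:
  x_lo=-3.1007 |R|=2.2621  x_hi=-0.3854 |R|=0.6793
  mid=-1.74308 |R|=0.10659 →hi
  mid=-2.42190 |R|=0.85674 →hi
  mid=-2.76130 |R|=1.45797 →lo
  mid=-2.59160 |R|=1.13444 →lo
  mid=-2.50675 |R|=0.99017 →hi
  mid=-2.54917 |R|=1.06091 →lo
  mid=-2.52796 |R|=1.02519 →lo
  mid=-2.51735 |R|=1.00759 →lo
  ...
  [-2.51288,-2.51271] ⇒ x*=-2.5127
Stable set (-2.5127, 0).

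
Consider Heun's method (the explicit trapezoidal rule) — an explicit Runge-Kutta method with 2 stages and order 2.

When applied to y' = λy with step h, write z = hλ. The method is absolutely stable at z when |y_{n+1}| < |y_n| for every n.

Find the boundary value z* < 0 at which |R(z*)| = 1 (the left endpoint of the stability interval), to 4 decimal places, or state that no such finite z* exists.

z* = -2.0000.

Test eqn y'=λy, z=hλ:
  order 2, 2-stage ⇒ R(z)=1+z+z^2/2
  (e.g. R(-1.33)=0.55445, |R|=0.55445)

Find x<0 with |R(x)|<1.
x=-1.33: |R|=0.5544
|R(-1.29)|=0.5421 |R(-1.07)|=0.5025 |R(-1.04)|=0.5008
Bisect:
  x_lo=-2.6123 |R|=1.7998  x_hi=-0.3062 |R|=0.7407
  mid=-1.45925 |R|=0.60545 →hi
  mid=-2.03578 |R|=1.03642 →lo
  mid=-1.74751 |R|=0.77939 →hi
  mid=-1.89164 |R|=0.89751 →hi
  mid=-1.96371 |R|=0.96437 →hi
  mid=-1.99974 |R|=0.99974 →hi
  mid=-2.01776 |R|=1.01792 →lo
  mid=-2.00875 |R|=1.00879 →lo
  mid=-2.00425 |R|=1.00426 →lo
  ...
  [-2.00002,-1.99988] ⇒ x*=-2.0000
So |R|<1 on (-2.0000, 0).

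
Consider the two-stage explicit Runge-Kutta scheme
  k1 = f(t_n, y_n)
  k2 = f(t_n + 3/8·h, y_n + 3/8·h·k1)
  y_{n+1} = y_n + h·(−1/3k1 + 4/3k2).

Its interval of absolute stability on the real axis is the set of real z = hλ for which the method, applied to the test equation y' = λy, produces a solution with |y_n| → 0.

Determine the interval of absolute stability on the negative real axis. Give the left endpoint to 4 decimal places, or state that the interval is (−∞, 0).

On y'=λy, z=hλ:
  k1=λy_n ⇒ h·k1=z·y_n;  k2=λ(1+3/8z)y_n ⇒ h·k2=z(1+3/8z)y_n
  y_{n+1}/y_n = 1 − 1/3z + 4/3z(1+3/8z) = 1 + z + 1/2z²
  Hence R(z) = 1 + z + 1/2z².

Find x<0 with |R(x)|<1.
x=-1.28: |R|=0.5392
R=1: x+1/2x²=0 ⇒ x=−2=-2.0000; min R=1−1/(4·1/2)=0.5000>−1
Confirm numerically:
  x=-1.900: |R|=0.90500 <1
  x=-1.412: |R|=0.58487 <1
  x=-1.392: |R|=0.57683 <1
  x=-2.404: |R|=1.48561 >1
  x=-2.339: |R|=1.39646 >1
  x=-2.057: |R|=1.05862 >1
Stable set (-2.0000, 0).

z∈(-2.0000,0).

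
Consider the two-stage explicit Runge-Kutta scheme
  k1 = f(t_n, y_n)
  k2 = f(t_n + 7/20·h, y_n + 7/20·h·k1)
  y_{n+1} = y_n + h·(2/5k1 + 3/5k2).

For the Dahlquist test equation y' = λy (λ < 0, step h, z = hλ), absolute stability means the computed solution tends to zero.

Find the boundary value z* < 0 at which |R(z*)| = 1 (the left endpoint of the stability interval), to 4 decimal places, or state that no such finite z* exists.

left endpoint -4.7619.

On y'=λy, z=hλ:
  k1=λy_n ⇒ h·k1=z·y_n;  k2=λ(1+7/20z)y_n ⇒ h·k2=z(1+7/20z)y_n
  y_{n+1}/y_n = 1 + 2/5z + 3/5z(1+7/20z) = 1 + z + 21/100z²
  so R(z) = 1 + z + 21/100z².

Boundary: |R(x)|=1, x<0.
x=-1.46: |R|=0.0124
R=1: x+21/100x²=0 ⇒ x=−100/21=-4.7619; min R=1−1/(4·21/100)=-0.1905>−1
Confirm numerically:
  x=-3.484: |R|=0.06503 <1
  x=-3.184: |R|=0.05505 <1
  x=-3.122: |R|=0.07515 <1
  x=-5.276: |R|=1.56960 >1
  x=-5.154: |R|=1.42438 >1
  x=-4.854: |R|=1.09388 >1
So |R|<1 on (-4.7619, 0).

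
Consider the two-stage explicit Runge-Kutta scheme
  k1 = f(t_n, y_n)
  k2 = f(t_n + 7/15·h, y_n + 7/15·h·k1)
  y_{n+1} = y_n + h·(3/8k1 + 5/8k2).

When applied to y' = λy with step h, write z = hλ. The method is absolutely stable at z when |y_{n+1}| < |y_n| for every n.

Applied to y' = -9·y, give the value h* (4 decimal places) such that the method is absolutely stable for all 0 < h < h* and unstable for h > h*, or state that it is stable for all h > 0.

(-3.4286,0); λ=-9 ⇒ h* = (24/7)/9 = 0.3810.

With y'=λy (z=hλ):
  k1=λy_n ⇒ h·k1=z·y_n;  k2=λ(1+7/15z)y_n ⇒ h·k2=z(1+7/15z)y_n
  y_{n+1}/y_n = 1 + 3/8z + 5/8z(1+7/15z) = 1 + z + 7/24z²
  R(z) = 1 + z + 7/24z².

Boundary: |R(x)|=1, x<0.
x=-1.55: |R|=0.1507
R=1: x+7/24x²=0 ⇒ x=−24/7=-3.4286; min R=1−1/(4·7/24)=0.1429>−1
Confirm numerically:
  x=-2.837: |R|=0.51050 <1
  x=-2.831: |R|=0.50658 <1
  x=-2.288: |R|=0.23886 <1
  x=-1.898: |R|=0.15270 <1
  x=-3.801: |R|=1.41288 >1
  x=-3.484: |R|=1.05632 >1
Stable set (-3.4286, 0).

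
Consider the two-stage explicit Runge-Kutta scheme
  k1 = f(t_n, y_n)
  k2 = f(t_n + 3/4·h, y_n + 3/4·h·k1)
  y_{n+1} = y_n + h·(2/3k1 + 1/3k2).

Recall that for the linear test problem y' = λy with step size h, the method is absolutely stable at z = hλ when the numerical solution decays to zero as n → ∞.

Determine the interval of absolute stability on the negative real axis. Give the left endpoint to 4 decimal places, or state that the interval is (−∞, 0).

Test eqn y'=λy, z=hλ:
  k1=λy_n ⇒ h·k1=z·y_n;  k2=λ(1+3/4z)y_n ⇒ h·k2=z(1+3/4z)y_n
  y_{n+1}/y_n = 1 + 2/3z + 1/3z(1+3/4z) = 1 + z + 1/4z²
  ⇒ R(z) = 1 + z + 1/4z².

Find x<0 with |R(x)|<1.
x=-0.92: |R|=0.2916
R=1: x+1/4x²=0 ⇒ x=−4=-4.0000; min R=1−1/(4·1/4)=0.0000>−1
Confirm numerically:
  x=-3.886: |R|=0.88925 <1
  x=-3.853: |R|=0.85840 <1
  x=-2.661: |R|=0.10923 <1
  x=-2.606: |R|=0.09181 <1
  x=-4.381: |R|=1.41729 >1
  x=-4.273: |R|=1.29163 >1
  x=-4.216: |R|=1.22766 >1
Stable set (-4.0000, 0).

(-4.0000, 0).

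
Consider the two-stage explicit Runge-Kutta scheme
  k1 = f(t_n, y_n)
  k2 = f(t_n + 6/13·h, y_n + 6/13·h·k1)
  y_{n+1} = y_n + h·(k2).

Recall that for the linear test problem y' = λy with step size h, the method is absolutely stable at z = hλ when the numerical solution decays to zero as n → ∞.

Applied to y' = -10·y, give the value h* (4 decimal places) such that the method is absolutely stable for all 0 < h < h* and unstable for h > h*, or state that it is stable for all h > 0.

Set f=λy, z=hλ:
  k1=λy_n ⇒ h·k1=z·y_n;  k2=λ(1+6/13z)y_n ⇒ h·k2=z(1+6/13z)y_n
  y_{n+1}/y_n = 1 + z(1+6/13z) = 1 + z + 6/13z²
  so R(z) = 1 + z + 6/13z².

Need |R(x)|<1, x<0.
x=-0.54: |R|=0.5946
R=1: x+6/13x²=0 ⇒ x=−13/6=-2.1667; min R=1−1/(4·6/13)=0.4583>−1
Confirm numerically:
  x=-1.620: |R|=0.59126 <1
  x=-1.292: |R|=0.47843 <1
  x=-1.039: |R|=0.45924 <1
  x=-0.988: |R|=0.46253 <1
  x=-2.548: |R|=1.44845 >1
  x=-2.481: |R|=1.35994 >1
  x=-2.351: |R|=1.20002 >1
Interval (-2.1667, 0).

(-2.1667,0); λ=-10 ⇒ h* = (13/6)/10 = 0.2167.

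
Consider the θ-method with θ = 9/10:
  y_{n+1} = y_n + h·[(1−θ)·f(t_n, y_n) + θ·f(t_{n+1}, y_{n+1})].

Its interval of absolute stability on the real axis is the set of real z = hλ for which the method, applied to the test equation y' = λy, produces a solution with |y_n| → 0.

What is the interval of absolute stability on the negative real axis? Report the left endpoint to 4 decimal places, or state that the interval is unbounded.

(−∞, 0) — no finite endpoint.

Set f=λy, z=hλ:
  y_{n+1} = y_n + z·[1/10·y_n + 9/10·y_{n+1}] ⇒ (1 − 9/10z)y_{n+1} = (1 + 1/10z)y_n
  R(z) = (1 + 1/10z)/(1 − 9/10z).

Solve |R(x)|<1 on ℝ⁻.
x=-1.48: |R|=0.3654
x=-2: |R|=0.2857
x=-10: |R|=0.0000
x=-100: |R|=0.0989
θ=9/10≥1/2 ⇒ |1+1/10x|<|1−9/10x| ∀x<0 ⇒ unbounded interval.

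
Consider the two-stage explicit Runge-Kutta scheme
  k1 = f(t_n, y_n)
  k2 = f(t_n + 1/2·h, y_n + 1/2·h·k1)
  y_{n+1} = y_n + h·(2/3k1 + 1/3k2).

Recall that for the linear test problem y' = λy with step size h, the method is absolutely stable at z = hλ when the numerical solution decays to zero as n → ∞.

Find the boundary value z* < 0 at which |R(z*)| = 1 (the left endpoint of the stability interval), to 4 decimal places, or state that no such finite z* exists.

z* = -6.0000.

With y'=λy (z=hλ):
  k1=λy_n ⇒ h·k1=z·y_n;  k2=λ(1+1/2z)y_n ⇒ h·k2=z(1+1/2z)y_n
  y_{n+1}/y_n = 1 + 2/3z + 1/3z(1+1/2z) = 1 + z + 1/6z²
  R(z) = 1 + z + 1/6z².

Find x<0 with |R(x)|<1.
x=-0.67: |R|=0.4048
R=1: x+1/6x²=0 ⇒ x=−6=-6.0000; min R=1−1/(4·1/6)=-0.5000>−1
Confirm numerically:
  x=-4.818: |R|=0.05085 <1
  x=-3.807: |R|=0.39146 <1
  x=-3.525: |R|=0.45406 <1
  x=-3.327: |R|=0.48218 <1
  x=-6.431: |R|=1.46196 >1
  x=-6.334: |R|=1.35259 >1
  x=-6.159: |R|=1.16321 >1
Interval (-6.0000, 0).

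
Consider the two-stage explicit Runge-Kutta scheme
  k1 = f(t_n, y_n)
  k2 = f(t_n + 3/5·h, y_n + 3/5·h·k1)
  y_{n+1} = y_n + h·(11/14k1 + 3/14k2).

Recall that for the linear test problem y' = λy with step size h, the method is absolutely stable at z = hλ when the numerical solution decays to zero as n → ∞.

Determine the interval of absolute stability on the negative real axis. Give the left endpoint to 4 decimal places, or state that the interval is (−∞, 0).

z∈(-7.7778,0).

Test eqn y'=λy, z=hλ:
  k1=λy_n ⇒ h·k1=z·y_n;  k2=λ(1+3/5z)y_n ⇒ h·k2=z(1+3/5z)y_n
  y_{n+1}/y_n = 1 + 11/14z + 3/14z(1+3/5z) = 1 + z + 9/70z²
  ⇒ R(z) = 1 + z + 9/70z².

Find x<0 with |R(x)|<1.
x=-0.59: |R|=0.4548
R=1: x+9/70x²=0 ⇒ x=−70/9=-7.7778; min R=1−1/(4·9/70)=-0.9444>−1
Confirm numerically:
  x=-6.795: |R|=0.14140 <1
  x=-6.403: |R|=0.13178 <1
  x=-3.734: |R|=0.94136 <1
  x=-8.357: |R|=1.62236 >1
  x=-8.158: |R|=1.39881 >1
  x=-7.820: |R|=1.04245 >1
Stable set (-7.7778, 0).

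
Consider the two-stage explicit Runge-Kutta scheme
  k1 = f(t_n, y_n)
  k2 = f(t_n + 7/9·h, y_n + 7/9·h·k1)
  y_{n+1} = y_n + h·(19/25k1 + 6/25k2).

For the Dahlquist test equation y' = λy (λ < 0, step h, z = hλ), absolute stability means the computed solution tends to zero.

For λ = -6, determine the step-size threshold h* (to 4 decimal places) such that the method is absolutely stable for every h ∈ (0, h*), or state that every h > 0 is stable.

(-5.3571,0); λ=-6 ⇒ h* = (75/14)/6 = 0.8929.

Test eqn y'=λy, z=hλ:
  k1=λy_n ⇒ h·k1=z·y_n;  k2=λ(1+7/9z)y_n ⇒ h·k2=z(1+7/9z)y_n
  y_{n+1}/y_n = 1 + 19/25z + 6/25z(1+7/9z) = 1 + z + 14/75z²
  Hence R(z) = 1 + z + 14/75z².

Find x<0 with |R(x)|<1.
x=-1.01: |R|=0.1804
R=1: x+14/75x²=0 ⇒ x=−75/14=-5.3571; min R=1−1/(4·14/75)=-0.3393>−1
Confirm numerically:
  x=-4.755: |R|=0.46554 <1
  x=-3.245: |R|=0.27940 <1
  x=-2.520: |R|=0.33459 <1
  x=-5.619: |R|=1.27466 >1
  x=-5.424: |R|=1.06769 >1
Interval (-5.3571, 0).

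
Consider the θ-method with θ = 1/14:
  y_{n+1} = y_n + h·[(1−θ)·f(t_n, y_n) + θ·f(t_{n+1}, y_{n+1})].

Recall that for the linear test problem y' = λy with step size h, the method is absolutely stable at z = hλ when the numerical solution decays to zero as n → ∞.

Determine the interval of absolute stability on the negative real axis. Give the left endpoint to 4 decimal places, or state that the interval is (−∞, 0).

On y'=λy, z=hλ:
  y_{n+1} = y_n + z·[13/14·y_n + 1/14·y_{n+1}] ⇒ (1 − 1/14z)y_{n+1} = (1 + 13/14z)y_n
  R(z) = (1 + 13/14z)/(1 − 1/14z).

Need |R(x)|<1, x<0.
x=-1.67: |R|=0.4920
R=−1: 1+13/14x = −1+1/14x ⇒ -6/7x=2 ⇒ x=2/(-6/7)=-2.3333
Confirm numerically:
  x=-2.308: |R|=0.98136 <1
  x=-2.124: |R|=0.84421 <1
  x=-1.623: |R|=0.45439 <1
  x=-2.767: |R|=1.31037 >1
  x=-2.734: |R|=1.28732 >1
  x=-2.669: |R|=1.24165 >1
Stable set (-2.3333, 0).

(-2.3333, 0).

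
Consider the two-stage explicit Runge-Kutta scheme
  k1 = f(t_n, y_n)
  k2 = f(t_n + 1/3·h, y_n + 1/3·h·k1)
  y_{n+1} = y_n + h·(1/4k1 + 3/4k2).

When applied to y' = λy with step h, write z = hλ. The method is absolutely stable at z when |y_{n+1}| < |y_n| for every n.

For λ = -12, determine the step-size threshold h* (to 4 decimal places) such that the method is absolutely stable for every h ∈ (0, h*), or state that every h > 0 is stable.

With y'=λy (z=hλ):
  k1=λy_n ⇒ h·k1=z·y_n;  k2=λ(1+1/3z)y_n ⇒ h·k2=z(1+1/3z)y_n
  y_{n+1}/y_n = 1 + 1/4z + 3/4z(1+1/3z) = 1 + z + 1/4z²
  ⇒ R(z) = 1 + z + 1/4z².

Find x<0 with |R(x)|<1.
x=-0.46: |R|=0.5929
R=1: x+1/4x²=0 ⇒ x=−4=-4.0000; min R=1−1/(4·1/4)=0.0000>−1
Confirm numerically:
  x=-2.913: |R|=0.20839 <1
  x=-2.362: |R|=0.03276 <1
  x=-2.013: |R|=0.00004 <1
  x=-4.431: |R|=1.47744 >1
  x=-4.360: |R|=1.39240 >1
  x=-4.244: |R|=1.25888 >1
So |R|<1 on (-4.0000, 0).

(-4.0000,0); λ=-12 ⇒ h* = (4)/12 = 0.3333.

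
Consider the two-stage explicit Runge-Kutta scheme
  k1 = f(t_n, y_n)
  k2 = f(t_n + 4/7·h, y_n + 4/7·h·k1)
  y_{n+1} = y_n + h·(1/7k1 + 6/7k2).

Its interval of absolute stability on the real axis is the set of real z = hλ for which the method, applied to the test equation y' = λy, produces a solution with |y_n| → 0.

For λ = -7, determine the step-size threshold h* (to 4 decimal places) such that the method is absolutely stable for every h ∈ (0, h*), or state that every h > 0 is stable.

Test eqn y'=λy, z=hλ:
  k1=λy_n ⇒ h·k1=z·y_n;  k2=λ(1+4/7z)y_n ⇒ h·k2=z(1+4/7z)y_n
  y_{n+1}/y_n = 1 + 1/7z + 6/7z(1+4/7z) = 1 + z + 24/49z²
  so R(z) = 1 + z + 24/49z².

Find x<0 with |R(x)|<1.
x=-0.53: |R|=0.6076
R=1: x+24/49x²=0 ⇒ x=−49/24=-2.0417; min R=1−1/(4·24/49)=0.4896>−1
Confirm numerically:
  x=-2.015: |R|=0.97368 <1
  x=-1.697: |R|=0.71352 <1
  x=-1.340: |R|=0.53948 <1
  x=-1.099: |R|=0.49258 <1
  x=-2.639: |R|=1.77210 >1
  x=-2.154: |R|=1.11851 >1
Interval (-2.0417, 0).

(-2.0417,0); λ=-7 ⇒ h* = (49/24)/7 = 0.2917.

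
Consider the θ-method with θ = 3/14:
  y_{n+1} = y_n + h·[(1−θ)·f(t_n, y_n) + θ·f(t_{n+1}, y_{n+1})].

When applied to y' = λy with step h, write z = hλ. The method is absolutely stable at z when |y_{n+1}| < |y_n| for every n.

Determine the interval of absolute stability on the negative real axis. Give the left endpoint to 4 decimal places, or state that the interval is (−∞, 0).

On y'=λy, z=hλ:
  y_{n+1} = y_n + z·[11/14·y_n + 3/14·y_{n+1}] ⇒ (1 − 3/14z)y_{n+1} = (1 + 11/14z)y_n
  ⇒ R(z) = (1 + 11/14z)/(1 − 3/14z).

Find x<0 with |R(x)|<1.
x=-0.69: |R|=0.3989
R=−1: 1+11/14x = −1+3/14x ⇒ -4/7x=2 ⇒ x=2/(-4/7)=-3.5000
Confirm numerically:
  x=-2.795: |R|=0.74805 <1
  x=-2.309: |R|=0.54470 <1
  x=-2.198: |R|=0.49422 <1
  x=-3.896: |R|=1.12333 >1
  x=-3.786: |R|=1.09023 >1
  x=-3.544: |R|=1.01429 >1
So |R|<1 on (-3.5000, 0).

z∈(-3.5000,0).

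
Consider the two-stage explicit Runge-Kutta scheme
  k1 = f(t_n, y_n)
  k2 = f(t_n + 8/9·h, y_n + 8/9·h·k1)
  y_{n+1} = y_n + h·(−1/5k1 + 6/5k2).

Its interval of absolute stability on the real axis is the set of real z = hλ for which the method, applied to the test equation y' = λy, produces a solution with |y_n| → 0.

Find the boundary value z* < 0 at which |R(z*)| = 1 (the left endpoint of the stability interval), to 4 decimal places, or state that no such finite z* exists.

z* = -0.9375.

On y'=λy, z=hλ:
  k1=λy_n ⇒ h·k1=z·y_n;  k2=λ(1+8/9z)y_n ⇒ h·k2=z(1+8/9z)y_n
  y_{n+1}/y_n = 1 − 1/5z + 6/5z(1+8/9z) = 1 + z + 16/15z²
  Hence R(z) = 1 + z + 16/15z².

Boundary: |R(x)|=1, x<0.
x=-0.47: |R|=0.7656
R=1: x+16/15x²=0 ⇒ x=−15/16=-0.9375; min R=1−1/(4·16/15)=0.7656>−1
Confirm numerically:
  x=-0.908: |R|=0.97143 <1
  x=-0.805: |R|=0.88623 <1
  x=-0.723: |R|=0.83458 <1
  x=-0.513: |R|=0.76771 <1
  x=-1.469: |R|=1.83283 >1
  x=-0.994: |R|=1.05991 >1
So |R|<1 on (-0.9375, 0).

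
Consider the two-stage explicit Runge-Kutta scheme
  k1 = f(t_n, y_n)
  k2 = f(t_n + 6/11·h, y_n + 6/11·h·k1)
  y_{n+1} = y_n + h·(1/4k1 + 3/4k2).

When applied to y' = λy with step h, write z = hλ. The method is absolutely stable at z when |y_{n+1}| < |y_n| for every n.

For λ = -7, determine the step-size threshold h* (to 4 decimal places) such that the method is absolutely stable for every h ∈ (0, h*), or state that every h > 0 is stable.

Test eqn y'=λy, z=hλ:
  k1=λy_n ⇒ h·k1=z·y_n;  k2=λ(1+6/11z)y_n ⇒ h·k2=z(1+6/11z)y_n
  y_{n+1}/y_n = 1 + 1/4z + 3/4z(1+6/11z) = 1 + z + 9/22z²
  ⇒ R(z) = 1 + z + 9/22z².

Solve |R(x)|<1 on ℝ⁻.
x=-0.67: |R|=0.5136
R=1: x+9/22x²=0 ⇒ x=−22/9=-2.4444; min R=1−1/(4·9/22)=0.3889>−1
Confirm numerically:
  x=-2.319: |R|=0.88099 <1
  x=-1.977: |R|=0.62194 <1
  x=-1.776: |R|=0.51434 <1
  x=-2.937: |R|=1.59181 >1
  x=-2.886: |R|=1.52132 >1
Stable set (-2.4444, 0).

(-2.4444,0); λ=-7 ⇒ h* = (22/9)/7 = 0.3492.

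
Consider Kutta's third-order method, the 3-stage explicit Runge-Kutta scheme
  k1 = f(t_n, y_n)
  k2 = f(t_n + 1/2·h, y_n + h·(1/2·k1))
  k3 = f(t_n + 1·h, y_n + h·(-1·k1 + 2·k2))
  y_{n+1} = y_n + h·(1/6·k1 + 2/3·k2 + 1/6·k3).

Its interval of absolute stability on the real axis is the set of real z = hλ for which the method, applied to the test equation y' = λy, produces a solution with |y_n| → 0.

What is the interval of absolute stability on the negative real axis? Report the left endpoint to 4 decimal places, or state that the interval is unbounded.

(-2.5127, 0).

Set f=λy, z=hλ:
  order 3, 3-stage ⇒ R(z)=1+z+z^2/2+z^3/6
  (e.g. R(-0.99)=0.33833, |R|=0.33833)

Solve |R(x)|<1 on ℝ⁻.
x=-0.99: |R|=0.3383
|R(-2.49)|=0.9630 |R(-2.45)|=0.8998 |R(-0.99)|=0.3383
Bisect:
  x_lo=-3.0033 |R|=2.0083  x_hi=-0.2685 |R|=0.7643
  mid=-1.63592 |R|=0.02749 →hi
  mid=-2.31963 |R|=0.70948 →hi
  mid=-2.66148 |R|=1.26183 →lo
  mid=-2.49055 |R|=0.96388 →hi
  mid=-2.57602 |R|=1.10710 →lo
  mid=-2.53328 |R|=1.03409 →lo
  mid=-2.51192 |R|=0.99864 →hi
  mid=-2.52260 |R|=1.01628 →lo
  mid=-2.51726 |R|=1.00744 →lo
  mid=-2.51459 |R|=1.00303 →lo
  ...
  [-2.51275,-2.51259] ⇒ x*=-2.5127
So |R|<1 on (-2.5127, 0).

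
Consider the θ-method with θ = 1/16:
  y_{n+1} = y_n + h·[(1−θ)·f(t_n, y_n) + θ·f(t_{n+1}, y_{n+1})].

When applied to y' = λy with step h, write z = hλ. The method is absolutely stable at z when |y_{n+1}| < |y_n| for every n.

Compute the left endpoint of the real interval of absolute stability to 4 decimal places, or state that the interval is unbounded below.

z* = -2.2857.

With y'=λy (z=hλ):
  y_{n+1} = y_n + z·[15/16·y_n + 1/16·y_{n+1}] ⇒ (1 − 1/16z)y_{n+1} = (1 + 15/16z)y_n
  so R(z) = (1 + 15/16z)/(1 − 1/16z).

Solve |R(x)|<1 on ℝ⁻.
x=-1.24: |R|=0.1508
R=−1: 1+15/16x = −1+1/16x ⇒ -7/8x=2 ⇒ x=2/(-7/8)=-2.2857
Confirm numerically:
  x=-2.174: |R|=0.91394 <1
  x=-2.136: |R|=0.88443 <1
  x=-2.117: |R|=0.86963 <1
  x=-1.331: |R|=0.22878 <1
  x=-2.844: |R|=1.41477 >1
  x=-2.803: |R|=1.38515 >1
  x=-2.332: |R|=1.03535 >1
Interval (-2.2857, 0).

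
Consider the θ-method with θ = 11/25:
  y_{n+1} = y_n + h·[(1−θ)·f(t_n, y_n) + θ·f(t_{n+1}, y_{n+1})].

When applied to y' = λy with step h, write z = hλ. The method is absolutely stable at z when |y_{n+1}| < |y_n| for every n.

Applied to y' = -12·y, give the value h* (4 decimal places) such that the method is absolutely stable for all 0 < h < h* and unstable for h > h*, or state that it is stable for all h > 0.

With y'=λy (z=hλ):
  y_{n+1} = y_n + z·[14/25·y_n + 11/25·y_{n+1}] ⇒ (1 − 11/25z)y_{n+1} = (1 + 14/25z)y_n
  ⇒ R(z) = (1 + 14/25z)/(1 − 11/25z).

Solve |R(x)|<1 on ℝ⁻.
x=-1.52: |R|=0.0892
R=−1: 1+14/25x = −1+11/25x ⇒ -3/25x=2 ⇒ x=2/(-3/25)=-16.6667
Confirm numerically:
  x=-10.973: |R|=0.88277 <1
  x=-10.259: |R|=0.86055 <1
  x=-9.514: |R|=0.83450 <1
  x=-7.550: |R|=0.74688 <1
  x=-17.135: |R|=1.00658 >1
  x=-16.954: |R|=1.00408 >1
So |R|<1 on (-16.6667, 0).

(-16.6667,0); λ=-12 ⇒ h* = (50/3)/12 = 1.3889.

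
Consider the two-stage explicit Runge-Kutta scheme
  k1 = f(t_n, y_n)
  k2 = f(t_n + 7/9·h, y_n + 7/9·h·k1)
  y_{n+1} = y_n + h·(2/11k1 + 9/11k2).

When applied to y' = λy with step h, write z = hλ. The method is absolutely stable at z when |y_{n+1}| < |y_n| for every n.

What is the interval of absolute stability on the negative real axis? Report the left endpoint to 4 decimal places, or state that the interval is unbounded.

(-1.5714, 0).

Set f=λy, z=hλ:
  k1=λy_n ⇒ h·k1=z·y_n;  k2=λ(1+7/9z)y_n ⇒ h·k2=z(1+7/9z)y_n
  y_{n+1}/y_n = 1 + 2/11z + 9/11z(1+7/9z) = 1 + z + 7/11z²
  R(z) = 1 + z + 7/11z².

Need |R(x)|<1, x<0.
x=-0.36: |R|=0.7225
R=1: x+7/11x²=0 ⇒ x=−11/7=-1.5714; min R=1−1/(4·7/11)=0.6071>−1
Confirm numerically:
  x=-1.449: |R|=0.88711 <1
  x=-1.094: |R|=0.66762 <1
  x=-1.056: |R|=0.65363 <1
  x=-0.697: |R|=0.61215 <1
  x=-2.079: |R|=1.67152 >1
  x=-1.747: |R|=1.19519 >1
  x=-1.604: |R|=1.03325 >1
Stable set (-1.5714, 0).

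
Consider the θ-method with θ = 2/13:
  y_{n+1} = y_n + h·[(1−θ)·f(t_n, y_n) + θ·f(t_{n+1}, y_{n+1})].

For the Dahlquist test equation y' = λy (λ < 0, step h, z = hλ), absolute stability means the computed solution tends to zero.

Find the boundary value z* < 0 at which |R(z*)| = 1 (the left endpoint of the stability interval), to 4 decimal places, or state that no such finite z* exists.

left endpoint -2.8889.

Test eqn y'=λy, z=hλ:
  y_{n+1} = y_n + z·[11/13·y_n + 2/13·y_{n+1}] ⇒ (1 − 2/13z)y_{n+1} = (1 + 11/13z)y_n
  ⇒ R(z) = (1 + 11/13z)/(1 − 2/13z).

Solve |R(x)|<1 on ℝ⁻.
x=-1.59: |R|=0.2775
R=−1: 1+11/13x = −1+2/13x ⇒ -9/13x=2 ⇒ x=2/(-9/13)=-2.8889
Confirm numerically:
  x=-1.933: |R|=0.48992 <1
  x=-1.872: |R|=0.45342 <1
  x=-1.279: |R|=0.06871 <1
  x=-3.349: |R|=1.21022 >1
  x=-3.090: |R|=1.09437 >1
  x=-2.929: |R|=1.01914 >1
Stable set (-2.8889, 0).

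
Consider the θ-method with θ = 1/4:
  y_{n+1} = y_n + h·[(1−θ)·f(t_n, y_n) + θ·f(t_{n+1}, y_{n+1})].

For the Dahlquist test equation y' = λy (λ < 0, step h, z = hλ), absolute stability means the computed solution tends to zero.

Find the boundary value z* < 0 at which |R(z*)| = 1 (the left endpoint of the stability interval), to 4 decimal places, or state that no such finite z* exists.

left endpoint -4.0000.

On y'=λy, z=hλ:
  y_{n+1} = y_n + z·[3/4·y_n + 1/4·y_{n+1}] ⇒ (1 − 1/4z)y_{n+1} = (1 + 3/4z)y_n
  Hence R(z) = (1 + 3/4z)/(1 − 1/4z).

Find x<0 with |R(x)|<1.
x=-1.22: |R|=0.0651
R=−1: 1+3/4x = −1+1/4x ⇒ -1/2x=2 ⇒ x=2/(-1/2)=-4.0000
Confirm numerically:
  x=-3.301: |R|=0.80852 <1
  x=-3.216: |R|=0.78271 <1
  x=-2.118: |R|=0.38477 <1
  x=-4.082: |R|=1.02029 >1
  x=-4.036: |R|=1.00896 >1
So |R|<1 on (-4.0000, 0).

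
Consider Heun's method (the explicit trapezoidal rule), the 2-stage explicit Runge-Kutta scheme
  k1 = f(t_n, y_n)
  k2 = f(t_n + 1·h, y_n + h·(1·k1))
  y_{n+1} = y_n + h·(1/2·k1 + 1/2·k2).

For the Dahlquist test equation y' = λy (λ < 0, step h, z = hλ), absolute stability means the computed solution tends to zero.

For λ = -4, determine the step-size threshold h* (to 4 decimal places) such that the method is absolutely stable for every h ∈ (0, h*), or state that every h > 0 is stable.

Test eqn y'=λy, z=hλ:
  order 2, 2-stage ⇒ R(z)=1+z+z^2/2
  (e.g. R(-1.31)=0.54805, |R|=0.54805)

Find x<0 with |R(x)|<1.
x=-1.31: |R|=0.5481
|R(-2)|=1.0000 |R(-1.19)|=0.5181 |R(-0.87)|=0.5085
Bisect:
  x_lo=-2.4206 |R|=1.5090  x_hi=-0.3966 |R|=0.6821
  mid=-1.40856 |R|=0.58346 →hi
  mid=-1.91456 |R|=0.91821 →hi
  mid=-2.16756 |R|=1.18160 →lo
  mid=-2.04106 |R|=1.04190 →lo
  mid=-1.97781 |R|=0.97806 →hi
  mid=-2.00944 |R|=1.00948 →lo
  mid=-1.99362 |R|=0.99364 →hi
  mid=-2.00153 |R|=1.00153 →lo
  mid=-1.99758 |R|=0.99758 →hi
  ...
  [-2.00005,-1.99992] ⇒ x*=-2.0000
So |R|<1 on (-2.0000, 0).

(-2.0000,0); λ=-4 ⇒ h* = 0.5000.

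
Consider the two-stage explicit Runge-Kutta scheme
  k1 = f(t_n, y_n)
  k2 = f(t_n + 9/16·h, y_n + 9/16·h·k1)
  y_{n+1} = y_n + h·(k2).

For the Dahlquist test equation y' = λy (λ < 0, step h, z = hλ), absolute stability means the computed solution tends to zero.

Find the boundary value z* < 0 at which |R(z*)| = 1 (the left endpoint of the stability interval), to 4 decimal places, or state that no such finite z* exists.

With y'=λy (z=hλ):
  k1=λy_n ⇒ h·k1=z·y_n;  k2=λ(1+9/16z)y_n ⇒ h·k2=z(1+9/16z)y_n
  y_{n+1}/y_n = 1 + z(1+9/16z) = 1 + z + 9/16z²
  Hence R(z) = 1 + z + 9/16z².

Need |R(x)|<1, x<0.
x=-0.52: |R|=0.6321
R=1: x+9/16x²=0 ⇒ x=−16/9=-1.7778; min R=1−1/(4·9/16)=0.5556>−1
Confirm numerically:
  x=-1.264: |R|=0.63470 <1
  x=-0.825: |R|=0.55785 <1
  x=-0.712: |R|=0.57316 <1
  x=-2.302: |R|=1.67880 >1
  x=-2.171: |R|=1.48020 >1
So |R|<1 on (-1.7778, 0).

left endpoint -1.7778.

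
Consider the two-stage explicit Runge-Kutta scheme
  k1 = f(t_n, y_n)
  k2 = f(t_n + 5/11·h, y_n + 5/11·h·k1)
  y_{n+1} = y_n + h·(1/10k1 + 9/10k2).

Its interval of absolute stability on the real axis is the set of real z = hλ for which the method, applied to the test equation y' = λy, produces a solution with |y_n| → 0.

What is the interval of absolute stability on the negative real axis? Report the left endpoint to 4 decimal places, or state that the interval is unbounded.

Test eqn y'=λy, z=hλ:
  k1=λy_n ⇒ h·k1=z·y_n;  k2=λ(1+5/11z)y_n ⇒ h·k2=z(1+5/11z)y_n
  y_{n+1}/y_n = 1 + 1/10z + 9/10z(1+5/11z) = 1 + z + 9/22z²
  R(z) = 1 + z + 9/22z².

Solve |R(x)|<1 on ℝ⁻.
x=-0.96: |R|=0.4170
R=1: x+9/22x²=0 ⇒ x=−22/9=-2.4444; min R=1−1/(4·9/22)=0.3889>−1
Confirm numerically:
  x=-1.395: |R|=0.40110 <1
  x=-1.289: |R|=0.39071 <1
  x=-1.149: |R|=0.39108 <1
  x=-3.040: |R|=1.74065 >1
  x=-2.793: |R|=1.39826 >1
  x=-2.671: |R|=1.24755 >1
So |R|<1 on (-2.4444, 0).

(-2.4444, 0).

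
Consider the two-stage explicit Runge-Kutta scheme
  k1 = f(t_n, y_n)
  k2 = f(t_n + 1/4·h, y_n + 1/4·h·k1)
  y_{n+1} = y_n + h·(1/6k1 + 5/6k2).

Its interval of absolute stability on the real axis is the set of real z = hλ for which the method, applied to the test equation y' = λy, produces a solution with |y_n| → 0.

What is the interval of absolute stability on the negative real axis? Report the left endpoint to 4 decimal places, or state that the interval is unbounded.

z∈(-4.8000,0).

Test eqn y'=λy, z=hλ:
  k1=λy_n ⇒ h·k1=z·y_n;  k2=λ(1+1/4z)y_n ⇒ h·k2=z(1+1/4z)y_n
  y_{n+1}/y_n = 1 + 1/6z + 5/6z(1+1/4z) = 1 + z + 5/24z²
  R(z) = 1 + z + 5/24z².

Boundary: |R(x)|=1, x<0.
x=-0.37: |R|=0.6585
R=1: x+5/24x²=0 ⇒ x=−24/5=-4.8000; min R=1−1/(4·5/24)=-0.2000>−1
Confirm numerically:
  x=-4.079: |R|=0.38730 <1
  x=-3.934: |R|=0.29024 <1
  x=-3.700: |R|=0.15208 <1
  x=-2.657: |R|=0.18624 <1
  x=-5.107: |R|=1.32664 >1
  x=-5.072: |R|=1.28741 >1
  x=-4.889: |R|=1.09065 >1
So |R|<1 on (-4.8000, 0).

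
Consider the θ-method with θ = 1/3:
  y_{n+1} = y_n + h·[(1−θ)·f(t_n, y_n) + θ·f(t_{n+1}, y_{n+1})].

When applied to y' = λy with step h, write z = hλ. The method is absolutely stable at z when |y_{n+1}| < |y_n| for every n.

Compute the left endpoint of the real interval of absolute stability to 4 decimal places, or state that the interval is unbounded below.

Set f=λy, z=hλ:
  y_{n+1} = y_n + z·[2/3·y_n + 1/3·y_{n+1}] ⇒ (1 − 1/3z)y_{n+1} = (1 + 2/3z)y_n
  Hence R(z) = (1 + 2/3z)/(1 − 1/3z).

Need |R(x)|<1, x<0.
x=-1.05: |R|=0.2222
R=−1: 1+2/3x = −1+1/3x ⇒ -1/3x=2 ⇒ x=2/(-1/3)=-6.0000
Confirm numerically:
  x=-5.771: |R|=0.97389 <1
  x=-4.983: |R|=0.87260 <1
  x=-3.777: |R|=0.67198 <1
  x=-6.574: |R|=1.05995 >1
  x=-6.342: |R|=1.03661 >1
So |R|<1 on (-6.0000, 0).

left endpoint -6.0000.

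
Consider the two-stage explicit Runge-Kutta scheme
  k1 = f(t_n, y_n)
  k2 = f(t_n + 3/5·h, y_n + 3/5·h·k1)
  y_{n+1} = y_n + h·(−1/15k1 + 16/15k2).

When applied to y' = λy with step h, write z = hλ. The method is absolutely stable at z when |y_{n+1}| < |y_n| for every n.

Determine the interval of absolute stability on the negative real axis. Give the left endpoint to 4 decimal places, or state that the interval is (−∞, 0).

Test eqn y'=λy, z=hλ:
  k1=λy_n ⇒ h·k1=z·y_n;  k2=λ(1+3/5z)y_n ⇒ h·k2=z(1+3/5z)y_n
  y_{n+1}/y_n = 1 − 1/15z + 16/15z(1+3/5z) = 1 + z + 16/25z²
  ⇒ R(z) = 1 + z + 16/25z².

Find x<0 with |R(x)|<1.
x=-1.33: |R|=0.8021
R=1: x+16/25x²=0 ⇒ x=−25/16=-1.5625; min R=1−1/(4·16/25)=0.6094>−1
Confirm numerically:
  x=-1.299: |R|=0.78094 <1
  x=-1.088: |R|=0.66960 <1
  x=-0.811: |R|=0.60994 <1
  x=-2.078: |R|=1.68557 >1
  x=-1.616: |R|=1.05533 >1
So |R|<1 on (-1.5625, 0).

z∈(-1.5625,0).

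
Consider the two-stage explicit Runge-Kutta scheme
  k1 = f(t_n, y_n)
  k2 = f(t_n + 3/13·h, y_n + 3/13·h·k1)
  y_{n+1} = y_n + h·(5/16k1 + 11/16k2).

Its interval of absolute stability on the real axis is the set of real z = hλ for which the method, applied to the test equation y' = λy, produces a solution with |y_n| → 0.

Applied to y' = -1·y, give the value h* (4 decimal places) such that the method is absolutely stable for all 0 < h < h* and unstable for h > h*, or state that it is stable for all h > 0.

With y'=λy (z=hλ):
  k1=λy_n ⇒ h·k1=z·y_n;  k2=λ(1+3/13z)y_n ⇒ h·k2=z(1+3/13z)y_n
  y_{n+1}/y_n = 1 + 5/16z + 11/16z(1+3/13z) = 1 + z + 33/208z²
  Hence R(z) = 1 + z + 33/208z².

Boundary: |R(x)|=1, x<0.
x=-1.32: |R|=0.0436
R=1: x+33/208x²=0 ⇒ x=−208/33=-6.3030; min R=1−1/(4·33/208)=-0.5758>−1
Confirm numerically:
  x=-5.413: |R|=0.23565 <1
  x=-4.950: |R|=0.06258 <1
  x=-4.898: |R|=0.09183 <1
  x=-6.809: |R|=1.54659 >1
  x=-6.575: |R|=1.28370 >1
Stable set (-6.3030, 0).

(-6.3030,0); λ=-1 ⇒ h* = (208/33)/1 = 6.3030.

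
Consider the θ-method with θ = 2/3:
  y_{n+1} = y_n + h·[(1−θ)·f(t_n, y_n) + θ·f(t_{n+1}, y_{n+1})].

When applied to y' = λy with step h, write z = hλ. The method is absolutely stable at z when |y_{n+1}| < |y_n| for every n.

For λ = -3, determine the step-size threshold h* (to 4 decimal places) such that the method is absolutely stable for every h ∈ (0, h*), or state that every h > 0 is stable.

Set f=λy, z=hλ:
  y_{n+1} = y_n + z·[1/3·y_n + 2/3·y_{n+1}] ⇒ (1 − 2/3z)y_{n+1} = (1 + 1/3z)y_n
  R(z) = (1 + 1/3z)/(1 − 2/3z).

Find x<0 with |R(x)|<1.
x=-1.65: |R|=0.2143
x=-2: |R|=0.1429
x=-10: |R|=0.3043
x=-100: |R|=0.4778
θ=2/3≥1/2 ⇒ |1+1/3x|<|1−2/3x| ∀x<0 ⇒ unbounded interval.

interval (−∞, 0). Any h>0 works for λ=-3.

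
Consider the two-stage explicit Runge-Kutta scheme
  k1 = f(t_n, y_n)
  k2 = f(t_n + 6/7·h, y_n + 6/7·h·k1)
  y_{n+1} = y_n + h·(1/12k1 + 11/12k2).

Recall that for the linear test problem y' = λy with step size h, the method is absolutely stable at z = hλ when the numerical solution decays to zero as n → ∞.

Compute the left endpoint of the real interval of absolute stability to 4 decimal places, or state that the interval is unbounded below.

Set f=λy, z=hλ:
  k1=λy_n ⇒ h·k1=z·y_n;  k2=λ(1+6/7z)y_n ⇒ h·k2=z(1+6/7z)y_n
  y_{n+1}/y_n = 1 + 1/12z + 11/12z(1+6/7z) = 1 + z + 11/14z²
  so R(z) = 1 + z + 11/14z².

Boundary: |R(x)|=1, x<0.
x=-0.98: |R|=0.7746
R=1: x+11/14x²=0 ⇒ x=−14/11=-1.2727; min R=1−1/(4·11/14)=0.6818>−1
Confirm numerically:
  x=-1.087: |R|=0.84138 <1
  x=-0.983: |R|=0.77623 <1
  x=-0.833: |R|=0.71220 <1
  x=-0.778: |R|=0.69758 <1
  x=-1.761: |R|=1.67560 >1
  x=-1.750: |R|=1.65625 >1
  x=-1.310: |R|=1.03836 >1
So |R|<1 on (-1.2727, 0).

z* = -1.2727.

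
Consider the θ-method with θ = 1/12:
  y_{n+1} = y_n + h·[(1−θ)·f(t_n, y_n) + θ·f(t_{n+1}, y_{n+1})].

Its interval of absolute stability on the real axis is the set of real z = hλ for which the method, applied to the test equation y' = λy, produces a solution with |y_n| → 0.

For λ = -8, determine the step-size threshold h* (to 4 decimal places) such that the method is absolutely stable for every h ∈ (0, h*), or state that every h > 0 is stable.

Test eqn y'=λy, z=hλ:
  y_{n+1} = y_n + z·[11/12·y_n + 1/12·y_{n+1}] ⇒ (1 − 1/12z)y_{n+1} = (1 + 11/12z)y_n
  Hence R(z) = (1 + 11/12z)/(1 − 1/12z).

Solve |R(x)|<1 on ℝ⁻.
x=-0.82: |R|=0.2324
R=−1: 1+11/12x = −1+1/12x ⇒ -5/6x=2 ⇒ x=2/(-5/6)=-2.4000
Confirm numerically:
  x=-2.185: |R|=0.84843 <1
  x=-1.570: |R|=0.38836 <1
  x=-1.249: |R|=0.13126 <1
  x=-2.658: |R|=1.17601 >1
  x=-2.527: |R|=1.08742 >1
Interval (-2.4000, 0).

(-2.4000,0); λ=-8 ⇒ h* = (12/5)/8 = 0.3000.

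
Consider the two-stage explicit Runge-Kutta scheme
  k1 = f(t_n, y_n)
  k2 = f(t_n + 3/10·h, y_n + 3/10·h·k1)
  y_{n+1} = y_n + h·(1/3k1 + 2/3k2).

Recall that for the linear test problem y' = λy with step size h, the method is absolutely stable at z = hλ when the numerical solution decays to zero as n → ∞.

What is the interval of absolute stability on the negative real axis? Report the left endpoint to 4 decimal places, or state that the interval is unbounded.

With y'=λy (z=hλ):
  k1=λy_n ⇒ h·k1=z·y_n;  k2=λ(1+3/10z)y_n ⇒ h·k2=z(1+3/10z)y_n
  y_{n+1}/y_n = 1 + 1/3z + 2/3z(1+3/10z) = 1 + z + 1/5z²
  ⇒ R(z) = 1 + z + 1/5z².

Solve |R(x)|<1 on ℝ⁻.
x=-1.78: |R|=0.1463
R=1: x+1/5x²=0 ⇒ x=−5=-5.0000; min R=1−1/(4·1/5)=-0.2500>−1
Confirm numerically:
  x=-3.776: |R|=0.07564 <1
  x=-2.932: |R|=0.21268 <1
  x=-2.842: |R|=0.22661 <1
  x=-5.594: |R|=1.66457 >1
  x=-5.591: |R|=1.66086 >1
  x=-5.324: |R|=1.34500 >1
So |R|<1 on (-5.0000, 0).

(-5.0000, 0).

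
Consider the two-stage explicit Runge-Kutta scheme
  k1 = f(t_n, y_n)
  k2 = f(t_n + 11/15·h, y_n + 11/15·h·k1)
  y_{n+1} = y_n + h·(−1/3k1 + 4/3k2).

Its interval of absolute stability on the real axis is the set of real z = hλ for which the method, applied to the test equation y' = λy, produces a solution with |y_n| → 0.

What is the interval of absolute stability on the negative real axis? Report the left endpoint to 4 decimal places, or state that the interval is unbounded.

On y'=λy, z=hλ:
  k1=λy_n ⇒ h·k1=z·y_n;  k2=λ(1+11/15z)y_n ⇒ h·k2=z(1+11/15z)y_n
  y_{n+1}/y_n = 1 − 1/3z + 4/3z(1+11/15z) = 1 + z + 44/45z²
  R(z) = 1 + z + 44/45z².

Find x<0 with |R(x)|<1.
x=-0.86: |R|=0.8632
R=1: x+44/45x²=0 ⇒ x=−45/44=-1.0227; min R=1−1/(4·44/45)=0.7443>−1
Confirm numerically:
  x=-0.795: |R|=0.82298 <1
  x=-0.708: |R|=0.78212 <1
  x=-0.693: |R|=0.77658 <1
  x=-1.389: |R|=1.49745 >1
  x=-1.376: |R|=1.47530 >1
  x=-1.226: |R|=1.24367 >1
Interval (-1.0227, 0).

(-1.0227, 0).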